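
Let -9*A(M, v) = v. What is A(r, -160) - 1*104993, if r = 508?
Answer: -944777/9 ≈ -1.0498e+5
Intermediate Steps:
A(M, v) = -v/9
A(r, -160) - 1*104993 = -1/9*(-160) - 1*104993 = 160/9 - 104993 = -944777/9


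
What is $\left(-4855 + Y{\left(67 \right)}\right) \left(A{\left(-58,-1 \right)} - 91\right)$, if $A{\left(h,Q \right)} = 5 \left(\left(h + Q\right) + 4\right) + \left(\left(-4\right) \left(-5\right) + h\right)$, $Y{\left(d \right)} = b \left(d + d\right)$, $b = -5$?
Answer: $2232100$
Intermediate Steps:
$Y{\left(d \right)} = - 10 d$ ($Y{\left(d \right)} = - 5 \left(d + d\right) = - 5 \cdot 2 d = - 10 d$)
$A{\left(h,Q \right)} = 40 + 5 Q + 6 h$ ($A{\left(h,Q \right)} = 5 \left(\left(Q + h\right) + 4\right) + \left(20 + h\right) = 5 \left(4 + Q + h\right) + \left(20 + h\right) = \left(20 + 5 Q + 5 h\right) + \left(20 + h\right) = 40 + 5 Q + 6 h$)
$\left(-4855 + Y{\left(67 \right)}\right) \left(A{\left(-58,-1 \right)} - 91\right) = \left(-4855 - 670\right) \left(\left(40 + 5 \left(-1\right) + 6 \left(-58\right)\right) - 91\right) = \left(-4855 - 670\right) \left(\left(40 - 5 - 348\right) - 91\right) = - 5525 \left(-313 - 91\right) = \left(-5525\right) \left(-404\right) = 2232100$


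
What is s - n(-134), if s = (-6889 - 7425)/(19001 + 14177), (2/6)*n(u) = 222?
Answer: -11055431/16589 ≈ -666.43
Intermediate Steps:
n(u) = 666 (n(u) = 3*222 = 666)
s = -7157/16589 (s = -14314/33178 = -14314*1/33178 = -7157/16589 ≈ -0.43143)
s - n(-134) = -7157/16589 - 1*666 = -7157/16589 - 666 = -11055431/16589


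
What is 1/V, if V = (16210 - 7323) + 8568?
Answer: 1/17455 ≈ 5.7290e-5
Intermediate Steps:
V = 17455 (V = 8887 + 8568 = 17455)
1/V = 1/17455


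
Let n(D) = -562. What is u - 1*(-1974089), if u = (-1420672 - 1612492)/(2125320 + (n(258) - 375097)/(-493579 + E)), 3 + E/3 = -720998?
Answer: 11145870639683379563/5646087231899 ≈ 1.9741e+6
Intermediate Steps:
E = -2163003 (E = -9 + 3*(-720998) = -9 - 2162994 = -2163003)
u = -8057848885448/5646087231899 (u = (-1420672 - 1612492)/(2125320 + (-562 - 375097)/(-493579 - 2163003)) = -3033164/(2125320 - 375659/(-2656582)) = -3033164/(2125320 - 375659*(-1/2656582)) = -3033164/(2125320 + 375659/2656582) = -3033164/5646087231899/2656582 = -3033164*2656582/5646087231899 = -8057848885448/5646087231899 ≈ -1.4272)
u - 1*(-1974089) = -8057848885448/5646087231899 - 1*(-1974089) = -8057848885448/5646087231899 + 1974089 = 11145870639683379563/5646087231899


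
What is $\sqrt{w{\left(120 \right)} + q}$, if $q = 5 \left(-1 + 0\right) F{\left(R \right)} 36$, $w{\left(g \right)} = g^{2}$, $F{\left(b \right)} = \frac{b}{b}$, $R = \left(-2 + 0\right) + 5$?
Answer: $6 \sqrt{395} \approx 119.25$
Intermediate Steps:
$R = 3$ ($R = -2 + 5 = 3$)
$F{\left(b \right)} = 1$
$q = -180$ ($q = 5 \left(-1 + 0\right) 1 \cdot 36 = 5 \left(-1\right) 1 \cdot 36 = \left(-5\right) 1 \cdot 36 = \left(-5\right) 36 = -180$)
$\sqrt{w{\left(120 \right)} + q} = \sqrt{120^{2} - 180} = \sqrt{14400 - 180} = \sqrt{14220} = 6 \sqrt{395}$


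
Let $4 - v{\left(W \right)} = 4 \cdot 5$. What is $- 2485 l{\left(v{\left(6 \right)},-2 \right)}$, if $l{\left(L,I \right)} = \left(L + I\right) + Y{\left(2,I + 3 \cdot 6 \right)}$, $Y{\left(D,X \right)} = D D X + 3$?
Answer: $-121765$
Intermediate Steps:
$v{\left(W \right)} = -16$ ($v{\left(W \right)} = 4 - 4 \cdot 5 = 4 - 20 = -16$)
$Y{\left(D,X \right)} = 3 + X D^{2}$ ($Y{\left(D,X \right)} = D^{2} X + 3 = X D^{2} + 3 = 3 + X D^{2}$)
$l{\left(L,I \right)} = 75 + L + 5 I$ ($l{\left(L,I \right)} = \left(L + I\right) + \left(3 + \left(I + 3 \cdot 6\right) 2^{2}\right) = \left(I + L\right) + \left(3 + \left(I + 18\right) 4\right) = \left(I + L\right) + \left(3 + \left(18 + I\right) 4\right) = \left(I + L\right) + \left(3 + \left(72 + 4 I\right)\right) = \left(I + L\right) + \left(75 + 4 I\right) = 75 + L + 5 I$)
$- 2485 l{\left(v{\left(6 \right)},-2 \right)} = - 2485 \left(75 - 16 + 5 \left(-2\right)\right) = - 2485 \left(75 - 16 - 10\right) = \left(-2485\right) 49 = -121765$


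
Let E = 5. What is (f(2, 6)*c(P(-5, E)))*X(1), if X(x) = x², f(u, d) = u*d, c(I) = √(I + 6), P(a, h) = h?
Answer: 12*√11 ≈ 39.799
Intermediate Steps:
c(I) = √(6 + I)
f(u, d) = d*u
(f(2, 6)*c(P(-5, E)))*X(1) = ((6*2)*√(6 + 5))*1² = (12*√11)*1 = 12*√11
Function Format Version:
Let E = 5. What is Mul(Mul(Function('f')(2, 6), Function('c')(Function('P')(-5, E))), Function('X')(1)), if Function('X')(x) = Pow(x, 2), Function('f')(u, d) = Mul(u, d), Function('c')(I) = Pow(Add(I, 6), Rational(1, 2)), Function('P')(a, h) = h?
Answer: Mul(12, Pow(11, Rational(1, 2))) ≈ 39.799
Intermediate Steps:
Function('c')(I) = Pow(Add(6, I), Rational(1, 2))
Function('f')(u, d) = Mul(d, u)
Mul(Mul(Function('f')(2, 6), Function('c')(Function('P')(-5, E))), Function('X')(1)) = Mul(Mul(Mul(6, 2), Pow(Add(6, 5), Rational(1, 2))), Pow(1, 2)) = Mul(Mul(12, Pow(11, Rational(1, 2))), 1) = Mul(12, Pow(11, Rational(1, 2)))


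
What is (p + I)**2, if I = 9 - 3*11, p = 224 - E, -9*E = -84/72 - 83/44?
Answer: 56262416809/1411344 ≈ 39864.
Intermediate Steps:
E = 403/1188 (E = -(-84/72 - 83/44)/9 = -(-84*1/72 - 83*1/44)/9 = -(-7/6 - 83/44)/9 = -1/9*(-403/132) = 403/1188 ≈ 0.33923)
p = 265709/1188 (p = 224 - 1*403/1188 = 224 - 403/1188 = 265709/1188 ≈ 223.66)
I = -24 (I = 9 - 33 = -24)
(p + I)**2 = (265709/1188 - 24)**2 = (237197/1188)**2 = 56262416809/1411344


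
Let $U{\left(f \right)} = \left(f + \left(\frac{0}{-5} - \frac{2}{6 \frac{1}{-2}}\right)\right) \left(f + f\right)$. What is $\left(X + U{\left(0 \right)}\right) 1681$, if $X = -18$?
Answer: $-30258$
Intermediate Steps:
$U{\left(f \right)} = 2 f \left(\frac{2}{3} + f\right)$ ($U{\left(f \right)} = \left(f + \left(0 \left(- \frac{1}{5}\right) - \frac{2}{6 \left(- \frac{1}{2}\right)}\right)\right) 2 f = \left(f + \left(0 - \frac{2}{-3}\right)\right) 2 f = \left(f + \left(0 - - \frac{2}{3}\right)\right) 2 f = \left(f + \left(0 + \frac{2}{3}\right)\right) 2 f = \left(f + \frac{2}{3}\right) 2 f = \left(\frac{2}{3} + f\right) 2 f = 2 f \left(\frac{2}{3} + f\right)$)
$\left(X + U{\left(0 \right)}\right) 1681 = \left(-18 + \frac{2}{3} \cdot 0 \left(2 + 3 \cdot 0\right)\right) 1681 = \left(-18 + \frac{2}{3} \cdot 0 \left(2 + 0\right)\right) 1681 = \left(-18 + \frac{2}{3} \cdot 0 \cdot 2\right) 1681 = \left(-18 + 0\right) 1681 = \left(-18\right) 1681 = -30258$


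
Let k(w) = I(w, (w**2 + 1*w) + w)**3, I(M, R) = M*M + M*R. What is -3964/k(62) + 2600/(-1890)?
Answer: -1013919705321827299/737041631945346000 ≈ -1.3757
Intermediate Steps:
I(M, R) = M**2 + M*R
k(w) = w**3*(w**2 + 3*w)**3 (k(w) = (w*(w + ((w**2 + 1*w) + w)))**3 = (w*(w + ((w**2 + w) + w)))**3 = (w*(w + ((w + w**2) + w)))**3 = (w*(w + (w**2 + 2*w)))**3 = (w*(w**2 + 3*w))**3 = w**3*(w**2 + 3*w)**3)
-3964/k(62) + 2600/(-1890) = -3964*1/(56800235584*(3 + 62)**3) + 2600/(-1890) = -3964/(56800235584*65**3) + 2600*(-1/1890) = -3964/(56800235584*274625) - 260/189 = -3964/15598764697256000 - 260/189 = -3964*1/15598764697256000 - 260/189 = -991/3899691174314000 - 260/189 = -1013919705321827299/737041631945346000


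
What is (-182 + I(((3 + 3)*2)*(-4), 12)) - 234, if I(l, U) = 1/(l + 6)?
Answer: -17473/42 ≈ -416.02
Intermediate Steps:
I(l, U) = 1/(6 + l)
(-182 + I(((3 + 3)*2)*(-4), 12)) - 234 = (-182 + 1/(6 + ((3 + 3)*2)*(-4))) - 234 = (-182 + 1/(6 + (6*2)*(-4))) - 234 = (-182 + 1/(6 + 12*(-4))) - 234 = (-182 + 1/(6 - 48)) - 234 = (-182 + 1/(-42)) - 234 = (-182 - 1/42) - 234 = -7645/42 - 234 = -17473/42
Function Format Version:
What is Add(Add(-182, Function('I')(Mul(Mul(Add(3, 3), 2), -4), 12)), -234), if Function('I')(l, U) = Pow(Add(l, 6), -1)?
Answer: Rational(-17473, 42) ≈ -416.02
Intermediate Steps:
Function('I')(l, U) = Pow(Add(6, l), -1)
Add(Add(-182, Function('I')(Mul(Mul(Add(3, 3), 2), -4), 12)), -234) = Add(Add(-182, Pow(Add(6, Mul(Mul(Add(3, 3), 2), -4)), -1)), -234) = Add(Add(-182, Pow(Add(6, Mul(Mul(6, 2), -4)), -1)), -234) = Add(Add(-182, Pow(Add(6, Mul(12, -4)), -1)), -234) = Add(Add(-182, Pow(Add(6, -48), -1)), -234) = Add(Add(-182, Pow(-42, -1)), -234) = Add(Add(-182, Rational(-1, 42)), -234) = Add(Rational(-7645, 42), -234) = Rational(-17473, 42)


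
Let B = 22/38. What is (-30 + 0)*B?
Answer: -330/19 ≈ -17.368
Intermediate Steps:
B = 11/19 (B = 22*(1/38) = 11/19 ≈ 0.57895)
(-30 + 0)*B = (-30 + 0)*(11/19) = -30*11/19 = -330/19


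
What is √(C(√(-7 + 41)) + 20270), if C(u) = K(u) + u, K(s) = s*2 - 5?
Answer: √(20265 + 3*√34) ≈ 142.42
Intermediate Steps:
K(s) = -5 + 2*s (K(s) = 2*s - 5 = -5 + 2*s)
C(u) = -5 + 3*u (C(u) = (-5 + 2*u) + u = -5 + 3*u)
√(C(√(-7 + 41)) + 20270) = √((-5 + 3*√(-7 + 41)) + 20270) = √((-5 + 3*√34) + 20270) = √(20265 + 3*√34)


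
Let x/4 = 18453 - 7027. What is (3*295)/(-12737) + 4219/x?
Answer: 13289363/582131848 ≈ 0.022829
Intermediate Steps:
x = 45704 (x = 4*(18453 - 7027) = 4*11426 = 45704)
(3*295)/(-12737) + 4219/x = (3*295)/(-12737) + 4219/45704 = 885*(-1/12737) + 4219*(1/45704) = -885/12737 + 4219/45704 = 13289363/582131848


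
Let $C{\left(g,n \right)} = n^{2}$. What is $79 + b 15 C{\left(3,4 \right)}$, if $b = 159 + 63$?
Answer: $53359$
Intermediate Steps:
$b = 222$
$79 + b 15 C{\left(3,4 \right)} = 79 + 222 \cdot 15 \cdot 4^{2} = 79 + 222 \cdot 15 \cdot 16 = 79 + 222 \cdot 240 = 79 + 53280 = 53359$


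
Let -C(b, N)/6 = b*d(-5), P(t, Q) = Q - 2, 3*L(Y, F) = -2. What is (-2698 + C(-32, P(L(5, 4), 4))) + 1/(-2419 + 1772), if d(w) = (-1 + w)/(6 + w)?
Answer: -2490951/647 ≈ -3850.0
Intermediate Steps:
L(Y, F) = -⅔ (L(Y, F) = (⅓)*(-2) = -⅔)
P(t, Q) = -2 + Q
d(w) = (-1 + w)/(6 + w)
C(b, N) = 36*b (C(b, N) = -6*b*(-1 - 5)/(6 - 5) = -6*b*-6/1 = -6*b*1*(-6) = -6*b*(-6) = -(-36)*b = 36*b)
(-2698 + C(-32, P(L(5, 4), 4))) + 1/(-2419 + 1772) = (-2698 + 36*(-32)) + 1/(-2419 + 1772) = (-2698 - 1152) + 1/(-647) = -3850 - 1/647 = -2490951/647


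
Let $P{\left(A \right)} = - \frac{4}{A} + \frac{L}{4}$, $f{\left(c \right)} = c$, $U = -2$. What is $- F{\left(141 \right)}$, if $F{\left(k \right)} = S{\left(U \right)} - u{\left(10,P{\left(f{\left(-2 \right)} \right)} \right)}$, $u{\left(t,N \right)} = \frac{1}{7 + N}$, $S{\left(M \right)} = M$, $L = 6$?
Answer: $\frac{44}{21} \approx 2.0952$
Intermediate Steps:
$P{\left(A \right)} = \frac{3}{2} - \frac{4}{A}$ ($P{\left(A \right)} = - \frac{4}{A} + \frac{6}{4} = - \frac{4}{A} + 6 \cdot \frac{1}{4} = - \frac{4}{A} + \frac{3}{2} = \frac{3}{2} - \frac{4}{A}$)
$F{\left(k \right)} = - \frac{44}{21}$ ($F{\left(k \right)} = -2 - \frac{1}{7 - \left(- \frac{3}{2} + \frac{4}{-2}\right)} = -2 - \frac{1}{7 + \left(\frac{3}{2} - -2\right)} = -2 - \frac{1}{7 + \left(\frac{3}{2} + 2\right)} = -2 - \frac{1}{7 + \frac{7}{2}} = -2 - \frac{1}{\frac{21}{2}} = -2 - \frac{2}{21} = - \frac{44}{21}$)
$- F{\left(141 \right)} = \left(-1\right) \left(- \frac{44}{21}\right) = \frac{44}{21}$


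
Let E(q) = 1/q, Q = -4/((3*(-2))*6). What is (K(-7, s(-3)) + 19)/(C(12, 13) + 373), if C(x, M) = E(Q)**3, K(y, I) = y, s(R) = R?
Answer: 6/551 ≈ 0.010889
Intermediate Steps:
Q = 1/9 (Q = -4/((-6*6)) = -4/(-36) = -4*(-1/36) = 1/9 ≈ 0.11111)
E(q) = 1/q
C(x, M) = 729 (C(x, M) = (1/(1/9))**3 = 9**3 = 729)
(K(-7, s(-3)) + 19)/(C(12, 13) + 373) = (-7 + 19)/(729 + 373) = 12/1102 = 12*(1/1102) = 6/551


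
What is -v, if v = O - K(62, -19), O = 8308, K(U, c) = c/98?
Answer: -814203/98 ≈ -8308.2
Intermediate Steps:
K(U, c) = c/98 (K(U, c) = c*(1/98) = c/98)
v = 814203/98 (v = 8308 - (-19)/98 = 8308 - 1*(-19/98) = 8308 + 19/98 = 814203/98 ≈ 8308.2)
-v = -1*814203/98 = -814203/98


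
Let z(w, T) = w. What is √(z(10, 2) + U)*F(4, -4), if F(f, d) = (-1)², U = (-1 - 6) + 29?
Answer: 4*√2 ≈ 5.6569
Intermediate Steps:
U = 22 (U = -7 + 29 = 22)
F(f, d) = 1
√(z(10, 2) + U)*F(4, -4) = √(10 + 22)*1 = √32*1 = (4*√2)*1 = 4*√2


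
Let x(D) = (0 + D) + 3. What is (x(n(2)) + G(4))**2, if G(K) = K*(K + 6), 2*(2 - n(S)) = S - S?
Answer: 2025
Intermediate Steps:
n(S) = 2 (n(S) = 2 - (S - S)/2 = 2 - 1/2*0 = 2 + 0 = 2)
x(D) = 3 + D (x(D) = D + 3 = 3 + D)
G(K) = K*(6 + K)
(x(n(2)) + G(4))**2 = ((3 + 2) + 4*(6 + 4))**2 = (5 + 4*10)**2 = (5 + 40)**2 = 45**2 = 2025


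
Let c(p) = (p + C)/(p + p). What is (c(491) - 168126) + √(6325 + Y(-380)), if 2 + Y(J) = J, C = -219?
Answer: -82549730/491 + √5943 ≈ -1.6805e+5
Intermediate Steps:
Y(J) = -2 + J
c(p) = (-219 + p)/(2*p) (c(p) = (p - 219)/(p + p) = (-219 + p)/((2*p)) = (-219 + p)*(1/(2*p)) = (-219 + p)/(2*p))
(c(491) - 168126) + √(6325 + Y(-380)) = ((½)*(-219 + 491)/491 - 168126) + √(6325 + (-2 - 380)) = ((½)*(1/491)*272 - 168126) + √(6325 - 382) = (136/491 - 168126) + √5943 = -82549730/491 + √5943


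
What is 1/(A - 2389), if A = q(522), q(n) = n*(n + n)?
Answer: 1/542579 ≈ 1.8430e-6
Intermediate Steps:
q(n) = 2*n² (q(n) = n*(2*n) = 2*n²)
A = 544968 (A = 2*522² = 2*272484 = 544968)
1/(A - 2389) = 1/(544968 - 2389) = 1/542579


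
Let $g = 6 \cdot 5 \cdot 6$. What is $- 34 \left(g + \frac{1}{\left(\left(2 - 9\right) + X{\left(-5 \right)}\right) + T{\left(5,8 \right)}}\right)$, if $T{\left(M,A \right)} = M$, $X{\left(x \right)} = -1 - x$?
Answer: $-6137$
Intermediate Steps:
$g = 180$ ($g = 30 \cdot 6 = 180$)
$- 34 \left(g + \frac{1}{\left(\left(2 - 9\right) + X{\left(-5 \right)}\right) + T{\left(5,8 \right)}}\right) = - 34 \left(180 + \frac{1}{\left(\left(2 - 9\right) - -4\right) + 5}\right) = - 34 \left(180 + \frac{1}{\left(-7 + \left(-1 + 5\right)\right) + 5}\right) = - 34 \left(180 + \frac{1}{\left(-7 + 4\right) + 5}\right) = - 34 \left(180 + \frac{1}{-3 + 5}\right) = - 34 \left(180 + \frac{1}{2}\right) = \left(-34\right) \frac{361}{2} = -6137$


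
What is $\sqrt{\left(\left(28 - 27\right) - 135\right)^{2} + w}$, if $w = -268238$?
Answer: $i \sqrt{250282} \approx 500.28 i$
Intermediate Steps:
$\sqrt{\left(\left(28 - 27\right) - 135\right)^{2} + w} = \sqrt{\left(\left(28 - 27\right) - 135\right)^{2} - 268238} = \sqrt{\left(1 - 135\right)^{2} - 268238} = \sqrt{\left(-134\right)^{2} - 268238} = \sqrt{17956 - 268238} = \sqrt{-250282} = i \sqrt{250282}$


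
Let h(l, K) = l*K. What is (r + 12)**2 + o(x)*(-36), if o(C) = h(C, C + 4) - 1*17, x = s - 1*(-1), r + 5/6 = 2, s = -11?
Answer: -49487/36 ≈ -1374.6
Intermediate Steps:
r = 7/6 (r = -5/6 + 2 = 7/6 ≈ 1.1667)
x = -10 (x = -11 - 1*(-1) = -11 + 1 = -10)
h(l, K) = K*l
o(C) = -17 + C*(4 + C) (o(C) = (C + 4)*C - 1*17 = (4 + C)*C - 17 = C*(4 + C) - 17 = -17 + C*(4 + C))
(r + 12)**2 + o(x)*(-36) = (7/6 + 12)**2 + (-17 - 10*(4 - 10))*(-36) = (79/6)**2 + (-17 - 10*(-6))*(-36) = 6241/36 + (-17 + 60)*(-36) = 6241/36 + 43*(-36) = 6241/36 - 1548 = -49487/36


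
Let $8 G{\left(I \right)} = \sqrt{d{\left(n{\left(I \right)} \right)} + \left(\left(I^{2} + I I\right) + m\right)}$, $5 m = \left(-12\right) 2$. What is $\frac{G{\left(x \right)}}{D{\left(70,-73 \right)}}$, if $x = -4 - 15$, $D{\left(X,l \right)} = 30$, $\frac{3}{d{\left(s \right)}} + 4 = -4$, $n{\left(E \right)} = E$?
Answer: $\frac{\sqrt{286730}}{4800} \approx 0.11156$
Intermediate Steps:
$d{\left(s \right)} = - \frac{3}{8}$ ($d{\left(s \right)} = \frac{3}{-4 - 4} = \frac{3}{-8} = 3 \left(- \frac{1}{8}\right) = - \frac{3}{8}$)
$m = - \frac{24}{5}$ ($m = \frac{\left(-12\right) 2}{5} = \frac{1}{5} \left(-24\right) = - \frac{24}{5} \approx -4.8$)
$x = -19$
$G{\left(I \right)} = \frac{\sqrt{- \frac{207}{40} + 2 I^{2}}}{8}$ ($G{\left(I \right)} = \frac{\sqrt{- \frac{3}{8} - \left(\frac{24}{5} - I^{2} - I I\right)}}{8} = \frac{\sqrt{- \frac{3}{8} + \left(\left(I^{2} + I^{2}\right) - \frac{24}{5}\right)}}{8} = \frac{\sqrt{- \frac{3}{8} + \left(2 I^{2} - \frac{24}{5}\right)}}{8} = \frac{\sqrt{- \frac{3}{8} + \left(- \frac{24}{5} + 2 I^{2}\right)}}{8} = \frac{\sqrt{- \frac{207}{40} + 2 I^{2}}}{8}$)
$\frac{G{\left(x \right)}}{D{\left(70,-73 \right)}} = \frac{\frac{1}{160} \sqrt{-2070 + 800 \left(-19\right)^{2}}}{30} = \frac{\sqrt{-2070 + 800 \cdot 361}}{160} \cdot \frac{1}{30} = \frac{\sqrt{-2070 + 288800}}{160} \cdot \frac{1}{30} = \frac{\sqrt{286730}}{160} \cdot \frac{1}{30} = \frac{\sqrt{286730}}{4800}$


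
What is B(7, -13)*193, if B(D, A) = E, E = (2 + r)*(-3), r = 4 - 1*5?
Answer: -579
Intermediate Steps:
r = -1 (r = 4 - 5 = -1)
E = -3 (E = (2 - 1)*(-3) = 1*(-3) = -3)
B(D, A) = -3
B(7, -13)*193 = -3*193 = -579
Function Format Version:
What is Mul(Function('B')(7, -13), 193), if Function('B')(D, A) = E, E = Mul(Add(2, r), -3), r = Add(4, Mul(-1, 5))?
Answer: -579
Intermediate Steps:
r = -1 (r = Add(4, -5) = -1)
E = -3 (E = Mul(Add(2, -1), -3) = Mul(1, -3) = -3)
Function('B')(D, A) = -3
Mul(Function('B')(7, -13), 193) = Mul(-3, 193) = -579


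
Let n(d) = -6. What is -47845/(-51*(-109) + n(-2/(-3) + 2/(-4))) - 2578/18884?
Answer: -458910307/52431426 ≈ -8.7526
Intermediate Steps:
-47845/(-51*(-109) + n(-2/(-3) + 2/(-4))) - 2578/18884 = -47845/(-51*(-109) - 6) - 2578/18884 = -47845/(5559 - 6) - 2578*1/18884 = -47845/5553 - 1289/9442 = -458910307/52431426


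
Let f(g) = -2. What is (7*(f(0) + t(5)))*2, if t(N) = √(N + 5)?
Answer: -28 + 14*√10 ≈ 16.272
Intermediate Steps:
t(N) = √(5 + N)
(7*(f(0) + t(5)))*2 = (7*(-2 + √(5 + 5)))*2 = (7*(-2 + √10))*2 = (-14 + 7*√10)*2 = -28 + 14*√10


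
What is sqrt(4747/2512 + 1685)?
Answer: sqrt(665282319)/628 ≈ 41.072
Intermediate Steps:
sqrt(4747/2512 + 1685) = sqrt(4237467/2512) = sqrt(665282319)/628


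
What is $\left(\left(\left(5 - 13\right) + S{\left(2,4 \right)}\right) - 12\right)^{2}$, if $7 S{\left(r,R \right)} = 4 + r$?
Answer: $\frac{17956}{49} \approx 366.45$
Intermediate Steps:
$S{\left(r,R \right)} = \frac{4}{7} + \frac{r}{7}$ ($S{\left(r,R \right)} = \frac{4 + r}{7} = \frac{4}{7} + \frac{r}{7}$)
$\left(\left(\left(5 - 13\right) + S{\left(2,4 \right)}\right) - 12\right)^{2} = \left(\left(\left(5 - 13\right) + \left(\frac{4}{7} + \frac{1}{7} \cdot 2\right)\right) - 12\right)^{2} = \left(\left(-8 + \left(\frac{4}{7} + \frac{2}{7}\right)\right) - 12\right)^{2} = \left(\left(-8 + \frac{6}{7}\right) - 12\right)^{2} = \left(- \frac{50}{7} - 12\right)^{2} = \left(- \frac{134}{7}\right)^{2} = \frac{17956}{49}$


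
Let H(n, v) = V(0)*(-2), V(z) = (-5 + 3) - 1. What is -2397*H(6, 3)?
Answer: -14382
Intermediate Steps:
V(z) = -3 (V(z) = -2 - 1 = -3)
H(n, v) = 6 (H(n, v) = -3*(-2) = 6)
-2397*H(6, 3) = -2397*6 = -14382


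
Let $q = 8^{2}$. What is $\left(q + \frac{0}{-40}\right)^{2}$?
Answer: $4096$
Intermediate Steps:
$q = 64$
$\left(q + \frac{0}{-40}\right)^{2} = \left(64 + \frac{0}{-40}\right)^{2} = \left(64 + 0 \left(- \frac{1}{40}\right)\right)^{2} = \left(64 + 0\right)^{2} = 64^{2} = 4096$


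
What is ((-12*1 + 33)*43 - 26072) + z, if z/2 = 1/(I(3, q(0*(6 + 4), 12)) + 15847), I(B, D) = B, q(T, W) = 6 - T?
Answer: -199464324/7925 ≈ -25169.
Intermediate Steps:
z = 1/7925 (z = 2/(3 + 15847) = 2/15850 = 2*(1/15850) = 1/7925 ≈ 0.00012618)
((-12*1 + 33)*43 - 26072) + z = ((-12*1 + 33)*43 - 26072) + 1/7925 = ((-12 + 33)*43 - 26072) + 1/7925 = (21*43 - 26072) + 1/7925 = (903 - 26072) + 1/7925 = -25169 + 1/7925 = -199464324/7925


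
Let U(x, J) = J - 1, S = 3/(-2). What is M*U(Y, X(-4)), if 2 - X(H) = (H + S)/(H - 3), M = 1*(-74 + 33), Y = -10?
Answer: -123/14 ≈ -8.7857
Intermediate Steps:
S = -3/2 (S = 3*(-½) = -3/2 ≈ -1.5000)
M = -41 (M = 1*(-41) = -41)
X(H) = 2 - (-3/2 + H)/(-3 + H) (X(H) = 2 - (H - 3/2)/(H - 3) = 2 - (-3/2 + H)/(-3 + H))
U(x, J) = -1 + J
M*U(Y, X(-4)) = -41*(-1 + (-9/2 - 4)/(-3 - 4)) = -41*(-1 - 17/2/(-7)) = -41*(-1 - ⅐*(-17/2)) = -41*(-1 + 17/14) = -41*3/14 = -123/14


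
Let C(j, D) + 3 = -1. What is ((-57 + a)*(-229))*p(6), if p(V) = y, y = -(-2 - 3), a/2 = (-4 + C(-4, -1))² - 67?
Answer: 72135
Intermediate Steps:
C(j, D) = -4 (C(j, D) = -3 - 1 = -4)
a = -6 (a = 2*((-4 - 4)² - 67) = 2*((-8)² - 67) = 2*(64 - 67) = 2*(-3) = -6)
y = 5 (y = -1*(-5) = 5)
p(V) = 5
((-57 + a)*(-229))*p(6) = ((-57 - 6)*(-229))*5 = -63*(-229)*5 = 14427*5 = 72135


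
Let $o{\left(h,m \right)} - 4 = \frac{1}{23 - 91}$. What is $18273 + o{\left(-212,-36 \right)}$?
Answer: $\frac{1242835}{68} \approx 18277.0$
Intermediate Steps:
$o{\left(h,m \right)} = \frac{271}{68}$ ($o{\left(h,m \right)} = 4 + \frac{1}{23 - 91} = 4 + \frac{1}{-68} = 4 - \frac{1}{68} = \frac{271}{68}$)
$18273 + o{\left(-212,-36 \right)} = 18273 + \frac{271}{68} = \frac{1242835}{68}$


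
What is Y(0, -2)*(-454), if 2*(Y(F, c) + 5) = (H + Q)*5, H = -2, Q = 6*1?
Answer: -2270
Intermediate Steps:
Q = 6
Y(F, c) = 5 (Y(F, c) = -5 + ((-2 + 6)*5)/2 = -5 + (4*5)/2 = -5 + (1/2)*20 = -5 + 10 = 5)
Y(0, -2)*(-454) = 5*(-454) = -2270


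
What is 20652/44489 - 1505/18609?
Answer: 317357123/827895801 ≈ 0.38333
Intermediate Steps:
20652/44489 - 1505/18609 = 317357123/827895801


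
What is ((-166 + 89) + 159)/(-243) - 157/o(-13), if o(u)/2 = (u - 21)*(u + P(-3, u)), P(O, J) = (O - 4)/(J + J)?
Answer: -1418791/2734722 ≈ -0.51881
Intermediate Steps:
P(O, J) = (-4 + O)/(2*J) (P(O, J) = (-4 + O)/((2*J)) = (-4 + O)*(1/(2*J)) = (-4 + O)/(2*J))
o(u) = 2*(-21 + u)*(u - 7/(2*u)) (o(u) = 2*((u - 21)*(u + (-4 - 3)/(2*u))) = 2*((-21 + u)*(u + (1/2)*(-7)/u)) = 2*((-21 + u)*(u - 7/(2*u))) = 2*(-21 + u)*(u - 7/(2*u)))
((-166 + 89) + 159)/(-243) - 157/o(-13) = ((-166 + 89) + 159)/(-243) - 157/(-7 - 42*(-13) + 2*(-13)**2 + 147/(-13)) = (-77 + 159)*(-1/243) - 157/(-7 + 546 + 2*169 + 147*(-1/13)) = 82*(-1/243) - 157/(-7 + 546 + 338 - 147/13) = -82/243 - 157/11254/13 = -82/243 - 157*13/11254 = -82/243 - 2041/11254 = -1418791/2734722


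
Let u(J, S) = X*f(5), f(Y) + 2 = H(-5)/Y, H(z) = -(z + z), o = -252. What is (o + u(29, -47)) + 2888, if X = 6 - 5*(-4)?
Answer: 2636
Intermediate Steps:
H(z) = -2*z
f(Y) = -2 + 10/Y (f(Y) = -2 + (-2*(-5))/Y = -2 + 10/Y)
X = 26 (X = 6 + 20 = 26)
u(J, S) = 0 (u(J, S) = 26*(-2 + 10/5) = 26*(-2 + 10*(⅕)) = 26*(-2 + 2) = 26*0 = 0)
(o + u(29, -47)) + 2888 = (-252 + 0) + 2888 = -252 + 2888 = 2636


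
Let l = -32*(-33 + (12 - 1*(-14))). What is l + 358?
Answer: 582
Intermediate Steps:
l = 224 (l = -32*(-33 + (12 + 14)) = -32*(-33 + 26) = -32*(-7) = 224)
l + 358 = 224 + 358 = 582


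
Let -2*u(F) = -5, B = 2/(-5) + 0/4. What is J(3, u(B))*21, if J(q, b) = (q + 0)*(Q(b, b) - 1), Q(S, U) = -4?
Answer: -315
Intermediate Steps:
B = -2/5 (B = 2*(-1/5) + 0*(1/4) = -2/5 + 0 = -2/5 ≈ -0.40000)
u(F) = 5/2 (u(F) = -1/2*(-5) = 5/2)
J(q, b) = -5*q (J(q, b) = (q + 0)*(-4 - 1) = q*(-5) = -5*q)
J(3, u(B))*21 = -5*3*21 = -15*21 = -315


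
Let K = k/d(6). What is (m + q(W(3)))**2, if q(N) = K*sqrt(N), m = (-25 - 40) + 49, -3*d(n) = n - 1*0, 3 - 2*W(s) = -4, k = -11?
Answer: 2895/8 - 88*sqrt(14) ≈ 32.609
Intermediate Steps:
W(s) = 7/2 (W(s) = 3/2 - 1/2*(-4) = 3/2 + 2 = 7/2)
d(n) = -n/3 (d(n) = -(n - 1*0)/3 = -(n + 0)/3 = -n/3)
m = -16 (m = -65 + 49 = -16)
K = 11/2 (K = -11/((-1/3*6)) = -11/(-2) = -11*(-1/2) = 11/2 ≈ 5.5000)
q(N) = 11*sqrt(N)/2
(m + q(W(3)))**2 = (-16 + 11*sqrt(7/2)/2)**2 = (-16 + 11*(sqrt(14)/2)/2)**2 = (-16 + 11*sqrt(14)/4)**2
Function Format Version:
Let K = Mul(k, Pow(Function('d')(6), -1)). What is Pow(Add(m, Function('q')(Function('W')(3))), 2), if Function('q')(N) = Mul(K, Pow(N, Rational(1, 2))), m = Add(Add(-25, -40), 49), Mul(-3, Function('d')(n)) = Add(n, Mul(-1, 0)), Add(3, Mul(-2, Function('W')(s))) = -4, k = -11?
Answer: Add(Rational(2895, 8), Mul(-88, Pow(14, Rational(1, 2)))) ≈ 32.609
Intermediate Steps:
Function('W')(s) = Rational(7, 2) (Function('W')(s) = Add(Rational(3, 2), Mul(Rational(-1, 2), -4)) = Add(Rational(3, 2), 2) = Rational(7, 2))
Function('d')(n) = Mul(Rational(-1, 3), n) (Function('d')(n) = Mul(Rational(-1, 3), Add(n, Mul(-1, 0))) = Mul(Rational(-1, 3), Add(n, 0)) = Mul(Rational(-1, 3), n))
m = -16 (m = Add(-65, 49) = -16)
K = Rational(11, 2) (K = Mul(-11, Pow(Mul(Rational(-1, 3), 6), -1)) = Mul(-11, Pow(-2, -1)) = Mul(-11, Rational(-1, 2)) = Rational(11, 2) ≈ 5.5000)
Function('q')(N) = Mul(Rational(11, 2), Pow(N, Rational(1, 2)))
Pow(Add(m, Function('q')(Function('W')(3))), 2) = Pow(Add(-16, Mul(Rational(11, 2), Pow(Rational(7, 2), Rational(1, 2)))), 2) = Pow(Add(-16, Mul(Rational(11, 2), Mul(Rational(1, 2), Pow(14, Rational(1, 2))))), 2) = Pow(Add(-16, Mul(Rational(11, 4), Pow(14, Rational(1, 2)))), 2)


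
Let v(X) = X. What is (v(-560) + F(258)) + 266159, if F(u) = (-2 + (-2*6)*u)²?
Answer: 9863203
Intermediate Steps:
F(u) = (-2 - 12*u)²
(v(-560) + F(258)) + 266159 = (-560 + 4*(1 + 6*258)²) + 266159 = (-560 + 4*(1 + 1548)²) + 266159 = (-560 + 4*1549²) + 266159 = (-560 + 4*2399401) + 266159 = (-560 + 9597604) + 266159 = 9597044 + 266159 = 9863203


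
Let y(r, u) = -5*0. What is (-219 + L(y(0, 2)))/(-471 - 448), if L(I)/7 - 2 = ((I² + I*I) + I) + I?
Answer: 205/919 ≈ 0.22307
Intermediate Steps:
y(r, u) = 0
L(I) = 14 + 14*I + 14*I² (L(I) = 14 + 7*(((I² + I*I) + I) + I) = 14 + 7*(((I² + I²) + I) + I) = 14 + 7*((2*I² + I) + I) = 14 + 7*((I + 2*I²) + I) = 14 + 7*(2*I + 2*I²) = 14 + (14*I + 14*I²) = 14 + 14*I + 14*I²)
(-219 + L(y(0, 2)))/(-471 - 448) = (-219 + (14 + 14*0 + 14*0²))/(-471 - 448) = (-219 + (14 + 0 + 14*0))/(-919) = (-219 + (14 + 0 + 0))*(-1/919) = (-219 + 14)*(-1/919) = -205*(-1/919) = 205/919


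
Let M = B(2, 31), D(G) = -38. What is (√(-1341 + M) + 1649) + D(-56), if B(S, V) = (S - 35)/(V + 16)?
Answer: 1611 + 2*I*√740955/47 ≈ 1611.0 + 36.629*I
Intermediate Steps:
B(S, V) = (-35 + S)/(16 + V)
M = -33/47 (M = (-35 + 2)/(16 + 31) = -33/47 ≈ -0.70213)
(√(-1341 + M) + 1649) + D(-56) = (√(-1341 - 33/47) + 1649) - 38 = (√(-63060/47) + 1649) - 38 = (2*I*√740955/47 + 1649) - 38 = (1649 + 2*I*√740955/47) - 38 = 1611 + 2*I*√740955/47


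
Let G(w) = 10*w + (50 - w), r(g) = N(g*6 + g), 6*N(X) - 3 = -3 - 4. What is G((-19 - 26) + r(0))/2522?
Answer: -361/2522 ≈ -0.14314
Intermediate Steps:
N(X) = -⅔ (N(X) = ½ + (-3 - 4)/6 = ½ + (⅙)*(-7) = ½ - 7/6 = -⅔)
r(g) = -⅔
G(w) = 50 + 9*w
G((-19 - 26) + r(0))/2522 = (50 + 9*((-19 - 26) - ⅔))/2522 = (50 + 9*(-45 - ⅔))*(1/2522) = (50 + 9*(-137/3))*(1/2522) = (50 - 411)*(1/2522) = -361*1/2522 = -361/2522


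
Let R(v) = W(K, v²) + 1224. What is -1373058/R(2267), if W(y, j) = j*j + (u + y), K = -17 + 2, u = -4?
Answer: -76281/1467349523707 ≈ -5.1986e-8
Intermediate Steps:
K = -15
W(y, j) = -4 + y + j² (W(y, j) = j*j + (-4 + y) = j² + (-4 + y) = -4 + y + j²)
R(v) = 1205 + v⁴ (R(v) = (-4 - 15 + (v²)²) + 1224 = (-4 - 15 + v⁴) + 1224 = (-19 + v⁴) + 1224 = 1205 + v⁴)
-1373058/R(2267) = -1373058/(1205 + 2267⁴) = -1373058/(1205 + 26412291425521) = -1373058/26412291426726 = -1373058*1/26412291426726 = -76281/1467349523707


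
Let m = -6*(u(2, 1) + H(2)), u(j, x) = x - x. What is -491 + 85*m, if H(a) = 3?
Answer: -2021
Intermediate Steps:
u(j, x) = 0
m = -18 (m = -6*(0 + 3) = -6*3 = -18)
-491 + 85*m = -491 + 85*(-18) = -491 - 1530 = -2021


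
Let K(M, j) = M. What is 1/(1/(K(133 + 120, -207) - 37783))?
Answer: -37530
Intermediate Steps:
1/(1/(K(133 + 120, -207) - 37783)) = 1/(1/((133 + 120) - 37783)) = 1/(1/(253 - 37783)) = 1/(1/(-37530)) = 1/(-1/37530) = -37530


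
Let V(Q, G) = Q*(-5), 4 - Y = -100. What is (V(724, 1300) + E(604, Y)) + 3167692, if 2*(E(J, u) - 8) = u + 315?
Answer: 6328579/2 ≈ 3.1643e+6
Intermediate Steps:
Y = 104 (Y = 4 - 1*(-100) = 4 + 100 = 104)
V(Q, G) = -5*Q
E(J, u) = 331/2 + u/2 (E(J, u) = 8 + (u + 315)/2 = 8 + (315 + u)/2 = 8 + (315/2 + u/2) = 331/2 + u/2)
(V(724, 1300) + E(604, Y)) + 3167692 = (-5*724 + (331/2 + (1/2)*104)) + 3167692 = (-3620 + (331/2 + 52)) + 3167692 = (-3620 + 435/2) + 3167692 = -6805/2 + 3167692 = 6328579/2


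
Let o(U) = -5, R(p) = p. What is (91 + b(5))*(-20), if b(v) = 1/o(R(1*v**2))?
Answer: -1816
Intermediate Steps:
b(v) = -1/5 (b(v) = 1/(-5) = -1/5)
(91 + b(5))*(-20) = (91 - 1/5)*(-20) = (454/5)*(-20) = -1816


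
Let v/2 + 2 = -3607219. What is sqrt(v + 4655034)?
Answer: 4*I*sqrt(159963) ≈ 1599.8*I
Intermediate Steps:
v = -7214442 (v = -4 + 2*(-3607219) = -4 - 7214438 = -7214442)
sqrt(v + 4655034) = sqrt(-7214442 + 4655034) = sqrt(-2559408) = 4*I*sqrt(159963)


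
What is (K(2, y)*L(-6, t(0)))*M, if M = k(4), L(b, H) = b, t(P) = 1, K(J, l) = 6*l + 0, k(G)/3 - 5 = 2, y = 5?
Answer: -3780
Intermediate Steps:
k(G) = 21 (k(G) = 15 + 3*2 = 15 + 6 = 21)
K(J, l) = 6*l
M = 21
(K(2, y)*L(-6, t(0)))*M = ((6*5)*(-6))*21 = (30*(-6))*21 = -180*21 = -3780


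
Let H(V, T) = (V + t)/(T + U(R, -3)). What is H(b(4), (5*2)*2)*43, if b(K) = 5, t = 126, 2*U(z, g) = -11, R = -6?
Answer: 11266/29 ≈ 388.48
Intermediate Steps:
U(z, g) = -11/2 (U(z, g) = (1/2)*(-11) = -11/2)
H(V, T) = (126 + V)/(-11/2 + T) (H(V, T) = (V + 126)/(T - 11/2) = (126 + V)/(-11/2 + T))
H(b(4), (5*2)*2)*43 = (2*(126 + 5)/(-11 + 2*((5*2)*2)))*43 = (2*131/(-11 + 2*(10*2)))*43 = (2*131/(-11 + 2*20))*43 = (2*131/(-11 + 40))*43 = (2*131/29)*43 = (2*(1/29)*131)*43 = (262/29)*43 = 11266/29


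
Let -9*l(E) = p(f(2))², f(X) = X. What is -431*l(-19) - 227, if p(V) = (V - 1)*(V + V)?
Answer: 4853/9 ≈ 539.22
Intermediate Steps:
p(V) = 2*V*(-1 + V) (p(V) = (-1 + V)*(2*V) = 2*V*(-1 + V))
l(E) = -16/9 (l(E) = -16*(-1 + 2)²/9 = -(2*2*1)²/9 = -⅑*4² = -⅑*16 = -16/9)
-431*l(-19) - 227 = -431*(-16/9) - 227 = 6896/9 - 227 = 4853/9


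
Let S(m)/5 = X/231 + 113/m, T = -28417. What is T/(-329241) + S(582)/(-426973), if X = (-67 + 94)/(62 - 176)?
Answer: 156527495056286/1813584102677193 ≈ 0.086308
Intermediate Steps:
X = -9/38 (X = 27/(-114) = 27*(-1/114) = -9/38 ≈ -0.23684)
S(m) = -15/2926 + 565/m (S(m) = 5*(-9/38/231 + 113/m) = 5*(-9/38*1/231 + 113/m) = 5*(-3/2926 + 113/m) = -15/2926 + 565/m)
T/(-329241) + S(582)/(-426973) = -28417/(-329241) + (-15/2926 + 565/582)/(-426973) = -28417*(-1/329241) + (-15/2926 + 565*(1/582))*(-1/426973) = 28417/329241 + (-15/2926 + 565/582)*(-1/426973) = 28417/329241 + (411115/425733)*(-1/426973) = 28417/329241 - 411115/181776496209 = 156527495056286/1813584102677193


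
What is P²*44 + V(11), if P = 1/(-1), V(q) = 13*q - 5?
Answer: 182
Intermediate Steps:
V(q) = -5 + 13*q
P = -1
P²*44 + V(11) = (-1)²*44 + (-5 + 13*11) = 1*44 + (-5 + 143) = 44 + 138 = 182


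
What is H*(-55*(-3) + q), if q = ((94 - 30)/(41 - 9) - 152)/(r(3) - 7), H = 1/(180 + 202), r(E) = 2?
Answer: 195/382 ≈ 0.51047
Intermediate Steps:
H = 1/382 ≈ 0.0026178
q = 30 (q = ((94 - 30)/(41 - 9) - 152)/(2 - 7) = (64/32 - 152)/(-5) = (64*(1/32) - 152)*(-⅕) = (2 - 152)*(-⅕) = -150*(-⅕) = 30)
H*(-55*(-3) + q) = (-55*(-3) + 30)/382 = (165 + 30)/382 = (1/382)*195 = 195/382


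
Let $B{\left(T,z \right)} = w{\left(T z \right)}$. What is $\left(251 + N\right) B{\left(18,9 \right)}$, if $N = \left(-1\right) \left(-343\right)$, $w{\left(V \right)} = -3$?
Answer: $-1782$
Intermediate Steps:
$N = 343$
$B{\left(T,z \right)} = -3$
$\left(251 + N\right) B{\left(18,9 \right)} = \left(251 + 343\right) \left(-3\right) = 594 \left(-3\right) = -1782$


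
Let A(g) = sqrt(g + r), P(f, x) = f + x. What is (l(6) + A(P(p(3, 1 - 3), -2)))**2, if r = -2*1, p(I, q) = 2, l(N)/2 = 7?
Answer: (14 + I*sqrt(2))**2 ≈ 194.0 + 39.598*I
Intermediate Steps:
l(N) = 14 (l(N) = 2*7 = 14)
r = -2
A(g) = sqrt(-2 + g) (A(g) = sqrt(g - 2) = sqrt(-2 + g))
(l(6) + A(P(p(3, 1 - 3), -2)))**2 = (14 + sqrt(-2 + (2 - 2)))**2 = (14 + sqrt(-2 + 0))**2 = (14 + sqrt(-2))**2 = (14 + I*sqrt(2))**2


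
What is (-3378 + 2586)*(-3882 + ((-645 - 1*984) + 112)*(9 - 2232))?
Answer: -2667779928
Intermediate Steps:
(-3378 + 2586)*(-3882 + ((-645 - 1*984) + 112)*(9 - 2232)) = -792*(-3882 + ((-645 - 984) + 112)*(-2223)) = -792*(-3882 + (-1629 + 112)*(-2223)) = -792*(-3882 - 1517*(-2223)) = -792*(-3882 + 3372291) = -792*3368409 = -2667779928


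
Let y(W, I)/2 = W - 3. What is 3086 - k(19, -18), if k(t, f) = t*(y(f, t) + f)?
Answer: 4226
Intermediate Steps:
y(W, I) = -6 + 2*W (y(W, I) = 2*(W - 3) = 2*(-3 + W) = -6 + 2*W)
k(t, f) = t*(-6 + 3*f) (k(t, f) = t*((-6 + 2*f) + f) = t*(-6 + 3*f))
3086 - k(19, -18) = 3086 - 3*19*(-2 - 18) = 3086 - 3*19*(-20) = 3086 - 1*(-1140) = 3086 + 1140 = 4226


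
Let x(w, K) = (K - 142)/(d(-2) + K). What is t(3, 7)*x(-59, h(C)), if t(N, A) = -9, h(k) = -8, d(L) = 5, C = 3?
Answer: -450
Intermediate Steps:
x(w, K) = (-142 + K)/(5 + K) (x(w, K) = (K - 142)/(5 + K) = (-142 + K)/(5 + K))
t(3, 7)*x(-59, h(C)) = -9*(-142 - 8)/(5 - 8) = -9*(-150)/(-3) = -(-3)*(-150) = -9*50 = -450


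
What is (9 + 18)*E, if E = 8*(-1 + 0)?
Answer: -216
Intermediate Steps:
E = -8 (E = 8*(-1) = -8)
(9 + 18)*E = (9 + 18)*(-8) = 27*(-8) = -216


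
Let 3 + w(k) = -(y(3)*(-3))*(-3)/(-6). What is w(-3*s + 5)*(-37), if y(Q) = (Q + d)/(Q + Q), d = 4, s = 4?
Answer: 185/4 ≈ 46.250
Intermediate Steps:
y(Q) = (4 + Q)/(2*Q) (y(Q) = (Q + 4)/(Q + Q) = (4 + Q)/((2*Q)) = (4 + Q)*(1/(2*Q)) = (4 + Q)/(2*Q))
w(k) = -5/4 (w(k) = -3 - (((½)*(4 + 3)/3)*(-3))*(-3)/(-6) = -3 - (((½)*(⅓)*7)*(-3))*(-3)*(-1)/6 = -3 - ((7/6)*(-3))*(-3)*(-1)/6 = -3 - (-7/2*(-3))*(-1)/6 = -3 - 21*(-1)/(2*6) = -3 - 1*(-7/4) = -3 + 7/4 = -5/4)
w(-3*s + 5)*(-37) = -5/4*(-37) = 185/4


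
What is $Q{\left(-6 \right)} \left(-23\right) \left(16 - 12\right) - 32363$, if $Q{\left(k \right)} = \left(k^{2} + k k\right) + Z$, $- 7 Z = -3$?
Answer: $- \frac{273185}{7} \approx -39026.0$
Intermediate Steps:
$Z = \frac{3}{7}$ ($Z = \left(- \frac{1}{7}\right) \left(-3\right) = \frac{3}{7} \approx 0.42857$)
$Q{\left(k \right)} = \frac{3}{7} + 2 k^{2}$ ($Q{\left(k \right)} = \left(k^{2} + k k\right) + \frac{3}{7} = \left(k^{2} + k^{2}\right) + \frac{3}{7} = 2 k^{2} + \frac{3}{7} = \frac{3}{7} + 2 k^{2}$)
$Q{\left(-6 \right)} \left(-23\right) \left(16 - 12\right) - 32363 = \left(\frac{3}{7} + 2 \left(-6\right)^{2}\right) \left(-23\right) \left(16 - 12\right) - 32363 = \left(\frac{3}{7} + 2 \cdot 36\right) \left(-23\right) \left(16 - 12\right) - 32363 = \left(\frac{3}{7} + 72\right) \left(-23\right) 4 - 32363 = \frac{507}{7} \left(-23\right) 4 - 32363 = \left(- \frac{11661}{7}\right) 4 - 32363 = - \frac{46644}{7} - 32363 = - \frac{273185}{7}$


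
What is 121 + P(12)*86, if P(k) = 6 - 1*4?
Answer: 293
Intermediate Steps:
P(k) = 2 (P(k) = 6 - 4 = 2)
121 + P(12)*86 = 121 + 2*86 = 121 + 172 = 293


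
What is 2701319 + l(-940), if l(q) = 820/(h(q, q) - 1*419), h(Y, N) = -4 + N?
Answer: 3681896977/1363 ≈ 2.7013e+6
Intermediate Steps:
l(q) = 820/(-423 + q) (l(q) = 820/((-4 + q) - 1*419) = 820/((-4 + q) - 419) = 820/(-423 + q))
2701319 + l(-940) = 2701319 + 820/(-423 - 940) = 2701319 + 820/(-1363) = 2701319 + 820*(-1/1363) = 2701319 - 820/1363 = 3681896977/1363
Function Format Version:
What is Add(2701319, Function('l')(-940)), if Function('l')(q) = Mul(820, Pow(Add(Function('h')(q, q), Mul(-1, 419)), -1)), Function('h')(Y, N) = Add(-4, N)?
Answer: Rational(3681896977, 1363) ≈ 2.7013e+6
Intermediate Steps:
Function('l')(q) = Mul(820, Pow(Add(-423, q), -1)) (Function('l')(q) = Mul(820, Pow(Add(Add(-4, q), Mul(-1, 419)), -1)) = Mul(820, Pow(Add(Add(-4, q), -419), -1)) = Mul(820, Pow(Add(-423, q), -1)))
Add(2701319, Function('l')(-940)) = Add(2701319, Mul(820, Pow(Add(-423, -940), -1))) = Add(2701319, Mul(820, Pow(-1363, -1))) = Add(2701319, Mul(820, Rational(-1, 1363))) = Add(2701319, Rational(-820, 1363)) = Rational(3681896977, 1363)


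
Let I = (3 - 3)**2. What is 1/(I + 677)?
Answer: 1/677 ≈ 0.0014771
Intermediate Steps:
I = 0 (I = 0**2 = 0)
1/(I + 677) = 1/(0 + 677) = 1/677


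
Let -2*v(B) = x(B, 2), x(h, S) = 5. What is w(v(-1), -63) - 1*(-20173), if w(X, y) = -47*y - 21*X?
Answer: 46373/2 ≈ 23187.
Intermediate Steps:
v(B) = -5/2 (v(B) = -1/2*5 = -5/2)
w(v(-1), -63) - 1*(-20173) = (-47*(-63) - 21*(-5/2)) - 1*(-20173) = (2961 + 105/2) + 20173 = 6027/2 + 20173 = 46373/2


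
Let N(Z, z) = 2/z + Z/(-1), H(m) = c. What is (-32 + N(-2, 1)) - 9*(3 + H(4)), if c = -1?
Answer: -46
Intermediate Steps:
H(m) = -1
N(Z, z) = -Z + 2/z (N(Z, z) = 2/z + Z*(-1) = 2/z - Z = -Z + 2/z)
(-32 + N(-2, 1)) - 9*(3 + H(4)) = (-32 + (-1*(-2) + 2/1)) - 9*(3 - 1) = (-32 + (2 + 2*1)) - 9*2 = (-32 + (2 + 2)) - 18 = (-32 + 4) - 18 = -28 - 18 = -46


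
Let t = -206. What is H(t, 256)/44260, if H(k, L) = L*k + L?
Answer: -2624/2213 ≈ -1.1857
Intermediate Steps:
H(k, L) = L + L*k
H(t, 256)/44260 = (256*(1 - 206))/44260 = (256*(-205))*(1/44260) = -52480*1/44260 = -2624/2213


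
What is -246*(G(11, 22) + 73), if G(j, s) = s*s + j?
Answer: -139728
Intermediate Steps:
G(j, s) = j + s**2 (G(j, s) = s**2 + j = j + s**2)
-246*(G(11, 22) + 73) = -246*((11 + 22**2) + 73) = -246*((11 + 484) + 73) = -246*(495 + 73) = -246*568 = -139728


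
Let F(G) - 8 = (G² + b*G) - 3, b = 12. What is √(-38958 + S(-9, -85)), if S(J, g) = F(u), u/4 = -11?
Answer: I*√37545 ≈ 193.77*I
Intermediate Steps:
u = -44 (u = 4*(-11) = -44)
F(G) = 5 + G² + 12*G (F(G) = 8 + ((G² + 12*G) - 3) = 8 + (-3 + G² + 12*G) = 5 + G² + 12*G)
S(J, g) = 1413 (S(J, g) = 5 + (-44)² + 12*(-44) = 5 + 1936 - 528 = 1413)
√(-38958 + S(-9, -85)) = √(-38958 + 1413) = √(-37545) = I*√37545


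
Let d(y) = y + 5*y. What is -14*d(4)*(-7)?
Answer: 2352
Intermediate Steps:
d(y) = 6*y
-14*d(4)*(-7) = -84*4*(-7) = -14*24*(-7) = -336*(-7) = 2352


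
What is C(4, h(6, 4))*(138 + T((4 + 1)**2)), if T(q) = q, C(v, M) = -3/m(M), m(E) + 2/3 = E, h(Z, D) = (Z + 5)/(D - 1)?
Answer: -163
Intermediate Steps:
h(Z, D) = (5 + Z)/(-1 + D)
m(E) = -2/3 + E
C(v, M) = -3/(-2/3 + M)
C(4, h(6, 4))*(138 + T((4 + 1)**2)) = (-9/(-2 + 3*((5 + 6)/(-1 + 4))))*(138 + (4 + 1)**2) = (-9/(-2 + 3*(11/3)))*(138 + 5**2) = (-9/(-2 + 3*((1/3)*11)))*(138 + 25) = -9/(-2 + 3*(11/3))*163 = -9/(-2 + 11)*163 = -9/9*163 = -9*1/9*163 = -1*163 = -163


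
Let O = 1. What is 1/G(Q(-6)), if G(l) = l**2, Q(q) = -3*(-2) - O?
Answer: 1/25 ≈ 0.040000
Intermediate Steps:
Q(q) = 5 (Q(q) = -3*(-2) - 1*1 = 6 - 1 = 5)
1/G(Q(-6)) = 1/(5**2) = 1/25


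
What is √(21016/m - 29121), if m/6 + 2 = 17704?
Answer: I*√20531965430427/26553 ≈ 170.65*I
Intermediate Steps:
m = 106212 (m = -12 + 6*17704 = -12 + 106224 = 106212)
√(21016/m - 29121) = √(21016/106212 - 29121) = √(21016*(1/106212) - 29121) = √(5254/26553 - 29121) = √(-773244659/26553) = I*√20531965430427/26553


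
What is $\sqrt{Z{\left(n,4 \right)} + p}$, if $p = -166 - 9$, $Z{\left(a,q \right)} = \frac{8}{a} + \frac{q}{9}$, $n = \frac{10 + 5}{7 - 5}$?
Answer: $\frac{i \sqrt{39035}}{15} \approx 13.172 i$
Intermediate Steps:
$n = \frac{15}{2} \approx 7.5$
$Z{\left(a,q \right)} = \frac{8}{a} + \frac{q}{9}$ ($Z{\left(a,q \right)} = \frac{8}{a} + q \frac{1}{9} = \frac{8}{a} + \frac{q}{9}$)
$p = -175$
$\sqrt{Z{\left(n,4 \right)} + p} = \sqrt{\left(\frac{8}{\frac{15}{2}} + \frac{1}{9} \cdot 4\right) - 175} = \sqrt{\left(8 \cdot \frac{2}{15} + \frac{4}{9}\right) - 175} = \sqrt{\left(\frac{16}{15} + \frac{4}{9}\right) - 175} = \sqrt{\frac{68}{45} - 175} = \sqrt{- \frac{7807}{45}} = \frac{i \sqrt{39035}}{15}$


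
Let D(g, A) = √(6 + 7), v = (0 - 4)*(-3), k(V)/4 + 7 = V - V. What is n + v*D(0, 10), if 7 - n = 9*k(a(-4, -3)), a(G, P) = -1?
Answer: 259 + 12*√13 ≈ 302.27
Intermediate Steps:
k(V) = -28 (k(V) = -28 + 4*(V - V) = -28 + 4*0 = -28 + 0 = -28)
n = 259 (n = 7 - 9*(-28) = 7 - 1*(-252) = 7 + 252 = 259)
v = 12 (v = -4*(-3) = 12)
D(g, A) = √13
n + v*D(0, 10) = 259 + 12*√13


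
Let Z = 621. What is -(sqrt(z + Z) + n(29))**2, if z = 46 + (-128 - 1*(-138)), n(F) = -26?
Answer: -1353 + 52*sqrt(677) ≈ -0.00036955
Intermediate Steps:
z = 56 (z = 46 + (-128 + 138) = 46 + 10 = 56)
-(sqrt(z + Z) + n(29))**2 = -(sqrt(56 + 621) - 26)**2 = -(sqrt(677) - 26)**2 = -(-26 + sqrt(677))**2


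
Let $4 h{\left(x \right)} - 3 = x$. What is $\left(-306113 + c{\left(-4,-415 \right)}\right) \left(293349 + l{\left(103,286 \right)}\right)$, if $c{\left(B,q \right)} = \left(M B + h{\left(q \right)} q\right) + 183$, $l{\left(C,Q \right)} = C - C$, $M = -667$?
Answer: $-76422401433$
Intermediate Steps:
$h{\left(x \right)} = \frac{3}{4} + \frac{x}{4}$
$l{\left(C,Q \right)} = 0$
$c{\left(B,q \right)} = 183 - 667 B + q \left(\frac{3}{4} + \frac{q}{4}\right)$ ($c{\left(B,q \right)} = \left(- 667 B + \left(\frac{3}{4} + \frac{q}{4}\right) q\right) + 183 = \left(- 667 B + q \left(\frac{3}{4} + \frac{q}{4}\right)\right) + 183 = 183 - 667 B + q \left(\frac{3}{4} + \frac{q}{4}\right)$)
$\left(-306113 + c{\left(-4,-415 \right)}\right) \left(293349 + l{\left(103,286 \right)}\right) = \left(-306113 + \left(183 - -2668 + \frac{1}{4} \left(-415\right) \left(3 - 415\right)\right)\right) \left(293349 + 0\right) = \left(-306113 + \left(183 + 2668 + \frac{1}{4} \left(-415\right) \left(-412\right)\right)\right) 293349 = \left(-306113 + \left(183 + 2668 + 42745\right)\right) 293349 = \left(-306113 + 45596\right) 293349 = \left(-260517\right) 293349 = -76422401433$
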